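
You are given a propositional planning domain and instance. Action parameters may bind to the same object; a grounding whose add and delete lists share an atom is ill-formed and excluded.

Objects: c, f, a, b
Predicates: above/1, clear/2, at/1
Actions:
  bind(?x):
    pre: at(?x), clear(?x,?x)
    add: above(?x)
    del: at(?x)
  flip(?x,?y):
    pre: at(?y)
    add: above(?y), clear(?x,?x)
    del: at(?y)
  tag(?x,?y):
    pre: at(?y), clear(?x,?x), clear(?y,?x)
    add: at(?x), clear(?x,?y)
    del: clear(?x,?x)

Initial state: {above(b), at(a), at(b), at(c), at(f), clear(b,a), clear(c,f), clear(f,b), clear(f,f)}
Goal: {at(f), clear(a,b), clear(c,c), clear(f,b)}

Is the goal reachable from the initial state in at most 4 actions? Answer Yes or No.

1. flip(c,c)  →  {above(b), above(c), at(a), at(b), at(f), clear(b,a), clear(c,c), clear(c,f), clear(f,b), clear(f,f)}
2. flip(a,a)  →  {above(a), above(b), above(c), at(b), at(f), clear(a,a), clear(b,a), clear(c,c), clear(c,f), clear(f,b), clear(f,f)}
3. tag(a,b)  →  {above(a), above(b), above(c), at(a), at(b), at(f), clear(a,b), clear(b,a), clear(c,c), clear(c,f), clear(f,b), clear(f,f)}
optimal plan length = 3; 3 ≤ 4

Yes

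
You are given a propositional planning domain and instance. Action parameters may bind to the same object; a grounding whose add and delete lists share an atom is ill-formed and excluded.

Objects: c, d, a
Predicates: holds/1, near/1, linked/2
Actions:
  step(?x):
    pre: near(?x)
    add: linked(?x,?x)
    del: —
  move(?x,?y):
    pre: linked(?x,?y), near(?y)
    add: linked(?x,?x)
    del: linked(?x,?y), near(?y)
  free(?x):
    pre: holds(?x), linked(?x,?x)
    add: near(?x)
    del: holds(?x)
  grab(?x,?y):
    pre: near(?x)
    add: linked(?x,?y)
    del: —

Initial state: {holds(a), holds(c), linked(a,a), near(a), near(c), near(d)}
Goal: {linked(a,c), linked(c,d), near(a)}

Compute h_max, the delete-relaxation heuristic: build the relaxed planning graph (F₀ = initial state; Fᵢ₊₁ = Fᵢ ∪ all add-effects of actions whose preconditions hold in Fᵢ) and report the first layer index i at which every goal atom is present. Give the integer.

F0 = init (6 atoms)
F1 = F0 ∪ {linked(a,c), linked(a,d), linked(c,a), linked(c,c), linked(c,d), linked(d,a), linked(d,c), linked(d,d)}  (14 atoms)
goal ⊆ F1  ⇒  h_max = 1

1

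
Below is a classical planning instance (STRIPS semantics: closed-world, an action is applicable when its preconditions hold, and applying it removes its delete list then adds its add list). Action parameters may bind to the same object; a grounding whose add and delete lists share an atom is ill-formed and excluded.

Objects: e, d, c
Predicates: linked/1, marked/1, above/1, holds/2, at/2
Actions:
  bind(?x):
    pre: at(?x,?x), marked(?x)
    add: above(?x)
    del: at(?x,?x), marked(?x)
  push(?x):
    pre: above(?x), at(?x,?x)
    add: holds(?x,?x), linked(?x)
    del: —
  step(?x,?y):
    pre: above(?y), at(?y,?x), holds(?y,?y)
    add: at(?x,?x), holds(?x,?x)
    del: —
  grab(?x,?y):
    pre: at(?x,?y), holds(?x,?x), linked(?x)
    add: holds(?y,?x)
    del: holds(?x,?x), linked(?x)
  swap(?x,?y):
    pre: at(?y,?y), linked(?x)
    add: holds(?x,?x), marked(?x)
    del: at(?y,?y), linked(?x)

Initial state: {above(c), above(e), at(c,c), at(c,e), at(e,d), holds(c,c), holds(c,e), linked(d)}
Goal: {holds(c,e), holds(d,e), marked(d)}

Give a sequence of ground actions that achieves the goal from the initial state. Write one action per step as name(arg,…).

1. step(e,c)  →  {above(c), above(e), at(c,c), at(c,e), at(e,d), at(e,e), holds(c,c), holds(c,e), holds(e,e), linked(d)}
2. push(e)  →  {above(c), above(e), at(c,c), at(c,e), at(e,d), at(e,e), holds(c,c), holds(c,e), holds(e,e), linked(d), linked(e)}
3. grab(e,d)  →  {above(c), above(e), at(c,c), at(c,e), at(e,d), at(e,e), holds(c,c), holds(c,e), holds(d,e), linked(d)}
4. swap(d,e)  →  {above(c), above(e), at(c,c), at(c,e), at(e,d), holds(c,c), holds(c,e), holds(d,d), holds(d,e), marked(d)}

step(e,c); push(e); grab(e,d); swap(d,e)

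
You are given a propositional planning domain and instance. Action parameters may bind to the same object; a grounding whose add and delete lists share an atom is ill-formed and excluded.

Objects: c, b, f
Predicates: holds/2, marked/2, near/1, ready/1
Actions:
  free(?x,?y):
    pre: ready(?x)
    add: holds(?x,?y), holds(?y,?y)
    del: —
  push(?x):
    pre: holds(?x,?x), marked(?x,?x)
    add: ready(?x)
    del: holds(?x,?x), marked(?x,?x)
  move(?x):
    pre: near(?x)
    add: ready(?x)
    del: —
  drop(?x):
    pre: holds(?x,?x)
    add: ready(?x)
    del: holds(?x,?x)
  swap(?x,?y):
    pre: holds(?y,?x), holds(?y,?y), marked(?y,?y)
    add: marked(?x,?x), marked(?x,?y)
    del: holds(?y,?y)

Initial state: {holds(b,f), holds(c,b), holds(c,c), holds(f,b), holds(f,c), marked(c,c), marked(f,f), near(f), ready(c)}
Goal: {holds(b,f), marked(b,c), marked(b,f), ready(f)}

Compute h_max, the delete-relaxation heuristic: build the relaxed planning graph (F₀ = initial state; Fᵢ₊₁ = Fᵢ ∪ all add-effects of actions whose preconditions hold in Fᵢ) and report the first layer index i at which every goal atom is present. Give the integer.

2

F0 = init (9 atoms)
F1 = F0 ∪ {holds(b,b), holds(c,f), holds(f,f), marked(b,b), marked(b,c), ready(f)}  (15 atoms)
F2 = F1 ∪ {marked(b,f), marked(c,f), marked(f,b), marked(f,c), ready(b)}  (20 atoms)
goal ⊆ F2  ⇒  h_max = 2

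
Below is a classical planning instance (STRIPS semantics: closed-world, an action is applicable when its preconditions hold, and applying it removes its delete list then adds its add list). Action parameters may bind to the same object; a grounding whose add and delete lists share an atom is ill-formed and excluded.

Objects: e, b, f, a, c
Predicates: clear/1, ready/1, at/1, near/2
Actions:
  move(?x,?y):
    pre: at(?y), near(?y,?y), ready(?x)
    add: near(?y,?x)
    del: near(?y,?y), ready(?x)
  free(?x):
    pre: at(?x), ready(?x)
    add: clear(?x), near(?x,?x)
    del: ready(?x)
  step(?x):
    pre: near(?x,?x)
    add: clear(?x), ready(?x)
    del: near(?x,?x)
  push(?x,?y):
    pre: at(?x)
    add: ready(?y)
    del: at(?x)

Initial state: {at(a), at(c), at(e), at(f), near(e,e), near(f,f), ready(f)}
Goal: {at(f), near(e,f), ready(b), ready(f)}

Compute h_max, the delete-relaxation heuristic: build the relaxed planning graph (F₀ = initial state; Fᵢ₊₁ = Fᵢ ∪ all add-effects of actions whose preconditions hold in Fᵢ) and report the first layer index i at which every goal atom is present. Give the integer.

F0 = init (7 atoms)
F1 = F0 ∪ {clear(e), clear(f), near(e,f), ready(a), ready(b), ready(c), ready(e)}  (14 atoms)
goal ⊆ F1  ⇒  h_max = 1

1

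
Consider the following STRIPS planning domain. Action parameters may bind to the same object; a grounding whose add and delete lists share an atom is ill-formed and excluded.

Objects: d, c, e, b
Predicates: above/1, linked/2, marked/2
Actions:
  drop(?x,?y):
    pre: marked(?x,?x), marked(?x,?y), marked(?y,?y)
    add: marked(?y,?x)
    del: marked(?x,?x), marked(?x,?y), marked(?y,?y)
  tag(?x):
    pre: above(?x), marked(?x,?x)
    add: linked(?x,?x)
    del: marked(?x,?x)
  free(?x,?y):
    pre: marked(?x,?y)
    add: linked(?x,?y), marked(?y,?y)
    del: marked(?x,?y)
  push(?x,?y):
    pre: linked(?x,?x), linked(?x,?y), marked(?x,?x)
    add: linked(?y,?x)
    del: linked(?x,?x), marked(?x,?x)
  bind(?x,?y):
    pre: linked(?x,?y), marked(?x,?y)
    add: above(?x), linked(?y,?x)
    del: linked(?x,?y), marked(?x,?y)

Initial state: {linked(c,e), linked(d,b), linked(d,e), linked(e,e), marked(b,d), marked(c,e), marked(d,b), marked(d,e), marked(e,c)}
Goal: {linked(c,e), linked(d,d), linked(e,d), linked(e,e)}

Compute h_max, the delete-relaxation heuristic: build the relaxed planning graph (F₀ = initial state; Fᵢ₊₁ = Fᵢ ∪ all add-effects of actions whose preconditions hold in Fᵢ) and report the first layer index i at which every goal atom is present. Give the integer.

F0 = init (9 atoms)
F1 = F0 ∪ {above(c), above(d), linked(b,d), linked(e,c), linked(e,d), marked(b,b), marked(c,c), marked(d,d), marked(e,e)}  (18 atoms)
F2 = F1 ∪ {above(b), above(e), linked(c,c), linked(d,d), marked(e,d)}  (23 atoms)
goal ⊆ F2  ⇒  h_max = 2

2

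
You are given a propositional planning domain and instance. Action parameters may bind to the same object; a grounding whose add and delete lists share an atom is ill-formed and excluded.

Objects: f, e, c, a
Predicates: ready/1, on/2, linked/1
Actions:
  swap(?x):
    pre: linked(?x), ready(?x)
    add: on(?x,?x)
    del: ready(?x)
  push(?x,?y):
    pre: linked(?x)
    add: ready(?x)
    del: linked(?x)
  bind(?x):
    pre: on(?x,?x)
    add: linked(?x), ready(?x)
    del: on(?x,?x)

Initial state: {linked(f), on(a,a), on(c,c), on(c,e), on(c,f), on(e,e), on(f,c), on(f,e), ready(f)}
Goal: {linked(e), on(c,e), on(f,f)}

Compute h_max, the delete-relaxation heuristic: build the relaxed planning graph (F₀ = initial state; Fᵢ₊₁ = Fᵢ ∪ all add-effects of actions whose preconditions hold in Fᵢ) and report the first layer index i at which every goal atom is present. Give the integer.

1

F0 = init (9 atoms)
F1 = F0 ∪ {linked(a), linked(c), linked(e), on(f,f), ready(a), ready(c), ready(e)}  (16 atoms)
goal ⊆ F1  ⇒  h_max = 1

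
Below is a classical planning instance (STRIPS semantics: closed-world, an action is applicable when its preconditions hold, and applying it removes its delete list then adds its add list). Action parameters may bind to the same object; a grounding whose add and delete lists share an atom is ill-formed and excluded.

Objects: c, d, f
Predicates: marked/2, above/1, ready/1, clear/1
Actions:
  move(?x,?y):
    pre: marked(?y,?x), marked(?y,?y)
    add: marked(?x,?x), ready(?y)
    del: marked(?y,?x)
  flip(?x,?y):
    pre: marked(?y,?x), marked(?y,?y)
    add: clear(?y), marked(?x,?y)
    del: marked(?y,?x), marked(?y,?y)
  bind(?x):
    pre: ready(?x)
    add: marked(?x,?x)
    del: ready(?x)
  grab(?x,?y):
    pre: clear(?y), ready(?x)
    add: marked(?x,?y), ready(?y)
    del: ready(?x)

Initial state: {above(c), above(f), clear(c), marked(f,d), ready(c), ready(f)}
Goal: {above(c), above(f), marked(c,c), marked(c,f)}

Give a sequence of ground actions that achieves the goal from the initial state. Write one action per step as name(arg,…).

1. bind(c)  →  {above(c), above(f), clear(c), marked(c,c), marked(f,d), ready(f)}
2. bind(f)  →  {above(c), above(f), clear(c), marked(c,c), marked(f,d), marked(f,f)}
3. move(d,f)  →  {above(c), above(f), clear(c), marked(c,c), marked(d,d), marked(f,f), ready(f)}
4. grab(f,c)  →  {above(c), above(f), clear(c), marked(c,c), marked(d,d), marked(f,c), marked(f,f), ready(c)}
5. flip(c,f)  →  {above(c), above(f), clear(c), clear(f), marked(c,c), marked(c,f), marked(d,d), ready(c)}

bind(c); bind(f); move(d,f); grab(f,c); flip(c,f)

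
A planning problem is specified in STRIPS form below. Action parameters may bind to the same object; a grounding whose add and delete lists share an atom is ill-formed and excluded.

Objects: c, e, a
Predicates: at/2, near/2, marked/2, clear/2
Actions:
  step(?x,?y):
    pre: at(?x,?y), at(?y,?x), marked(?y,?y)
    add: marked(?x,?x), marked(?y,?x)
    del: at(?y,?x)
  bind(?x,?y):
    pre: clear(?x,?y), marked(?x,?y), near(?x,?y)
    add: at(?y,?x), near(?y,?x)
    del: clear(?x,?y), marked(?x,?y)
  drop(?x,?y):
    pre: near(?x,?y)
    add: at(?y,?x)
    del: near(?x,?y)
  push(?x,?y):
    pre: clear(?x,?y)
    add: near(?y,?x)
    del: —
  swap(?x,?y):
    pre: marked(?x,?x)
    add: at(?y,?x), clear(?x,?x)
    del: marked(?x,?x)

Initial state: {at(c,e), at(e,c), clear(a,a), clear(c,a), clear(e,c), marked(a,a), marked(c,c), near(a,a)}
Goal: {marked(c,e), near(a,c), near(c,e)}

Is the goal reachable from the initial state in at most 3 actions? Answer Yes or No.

Yes

1. step(e,c)  →  {at(e,c), clear(a,a), clear(c,a), clear(e,c), marked(a,a), marked(c,c), marked(c,e), marked(e,e), near(a,a)}
2. push(c,a)  →  {at(e,c), clear(a,a), clear(c,a), clear(e,c), marked(a,a), marked(c,c), marked(c,e), marked(e,e), near(a,a), near(a,c)}
3. push(e,c)  →  {at(e,c), clear(a,a), clear(c,a), clear(e,c), marked(a,a), marked(c,c), marked(c,e), marked(e,e), near(a,a), near(a,c), near(c,e)}
optimal plan length = 3; 3 ≤ 3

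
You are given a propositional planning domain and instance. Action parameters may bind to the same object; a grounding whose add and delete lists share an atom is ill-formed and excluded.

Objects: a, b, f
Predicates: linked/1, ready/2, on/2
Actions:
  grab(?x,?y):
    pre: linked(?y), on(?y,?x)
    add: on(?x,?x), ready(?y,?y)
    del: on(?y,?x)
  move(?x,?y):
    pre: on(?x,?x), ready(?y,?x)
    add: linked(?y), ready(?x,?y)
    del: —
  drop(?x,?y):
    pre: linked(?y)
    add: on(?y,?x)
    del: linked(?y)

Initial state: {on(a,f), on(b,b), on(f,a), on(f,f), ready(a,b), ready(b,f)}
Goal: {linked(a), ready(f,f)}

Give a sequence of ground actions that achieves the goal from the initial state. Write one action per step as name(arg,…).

move(b,a); move(f,b); move(b,f); grab(a,f)

1. move(b,a)  →  {linked(a), on(a,f), on(b,b), on(f,a), on(f,f), ready(a,b), ready(b,a), ready(b,f)}
2. move(f,b)  →  {linked(a), linked(b), on(a,f), on(b,b), on(f,a), on(f,f), ready(a,b), ready(b,a), ready(b,f), ready(f,b)}
3. move(b,f)  →  {linked(a), linked(b), linked(f), on(a,f), on(b,b), on(f,a), on(f,f), ready(a,b), ready(b,a), ready(b,f), ready(f,b)}
4. grab(a,f)  →  {linked(a), linked(b), linked(f), on(a,a), on(a,f), on(b,b), on(f,f), ready(a,b), ready(b,a), ready(b,f), ready(f,b), ready(f,f)}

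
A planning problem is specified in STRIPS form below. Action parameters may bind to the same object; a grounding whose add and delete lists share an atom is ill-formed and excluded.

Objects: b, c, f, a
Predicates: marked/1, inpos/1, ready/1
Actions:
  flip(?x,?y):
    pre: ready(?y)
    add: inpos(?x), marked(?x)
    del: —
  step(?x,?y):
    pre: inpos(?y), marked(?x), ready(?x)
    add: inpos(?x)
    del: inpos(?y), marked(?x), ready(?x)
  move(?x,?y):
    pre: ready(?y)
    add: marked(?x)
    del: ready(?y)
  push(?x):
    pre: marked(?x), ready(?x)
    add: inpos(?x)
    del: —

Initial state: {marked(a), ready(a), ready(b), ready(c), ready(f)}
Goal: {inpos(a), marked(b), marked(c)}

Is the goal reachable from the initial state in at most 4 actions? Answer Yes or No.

Yes

1. flip(b,b)  →  {inpos(b), marked(a), marked(b), ready(a), ready(b), ready(c), ready(f)}
2. flip(c,b)  →  {inpos(b), inpos(c), marked(a), marked(b), marked(c), ready(a), ready(b), ready(c), ready(f)}
3. flip(a,b)  →  {inpos(a), inpos(b), inpos(c), marked(a), marked(b), marked(c), ready(a), ready(b), ready(c), ready(f)}
optimal plan length = 3; 3 ≤ 4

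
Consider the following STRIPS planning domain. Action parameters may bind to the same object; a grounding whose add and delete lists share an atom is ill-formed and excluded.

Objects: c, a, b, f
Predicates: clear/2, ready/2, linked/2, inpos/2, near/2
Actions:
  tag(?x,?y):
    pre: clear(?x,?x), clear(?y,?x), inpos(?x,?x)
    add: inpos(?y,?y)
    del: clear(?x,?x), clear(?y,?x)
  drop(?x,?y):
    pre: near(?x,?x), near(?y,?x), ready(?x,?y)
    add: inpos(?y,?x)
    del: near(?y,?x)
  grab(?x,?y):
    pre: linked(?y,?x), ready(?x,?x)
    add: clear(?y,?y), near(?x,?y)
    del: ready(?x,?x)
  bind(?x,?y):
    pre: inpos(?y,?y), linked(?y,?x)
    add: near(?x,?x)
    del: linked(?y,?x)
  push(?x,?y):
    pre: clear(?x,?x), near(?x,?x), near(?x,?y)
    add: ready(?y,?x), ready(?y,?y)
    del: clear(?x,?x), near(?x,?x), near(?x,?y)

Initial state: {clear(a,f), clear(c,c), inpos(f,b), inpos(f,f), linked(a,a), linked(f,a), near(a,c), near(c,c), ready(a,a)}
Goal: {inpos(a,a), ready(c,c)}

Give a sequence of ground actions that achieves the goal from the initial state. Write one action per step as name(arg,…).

grab(a,f); tag(f,a); push(c,c)

1. grab(a,f)  →  {clear(a,f), clear(c,c), clear(f,f), inpos(f,b), inpos(f,f), linked(a,a), linked(f,a), near(a,c), near(a,f), near(c,c)}
2. tag(f,a)  →  {clear(c,c), inpos(a,a), inpos(f,b), inpos(f,f), linked(a,a), linked(f,a), near(a,c), near(a,f), near(c,c)}
3. push(c,c)  →  {inpos(a,a), inpos(f,b), inpos(f,f), linked(a,a), linked(f,a), near(a,c), near(a,f), ready(c,c)}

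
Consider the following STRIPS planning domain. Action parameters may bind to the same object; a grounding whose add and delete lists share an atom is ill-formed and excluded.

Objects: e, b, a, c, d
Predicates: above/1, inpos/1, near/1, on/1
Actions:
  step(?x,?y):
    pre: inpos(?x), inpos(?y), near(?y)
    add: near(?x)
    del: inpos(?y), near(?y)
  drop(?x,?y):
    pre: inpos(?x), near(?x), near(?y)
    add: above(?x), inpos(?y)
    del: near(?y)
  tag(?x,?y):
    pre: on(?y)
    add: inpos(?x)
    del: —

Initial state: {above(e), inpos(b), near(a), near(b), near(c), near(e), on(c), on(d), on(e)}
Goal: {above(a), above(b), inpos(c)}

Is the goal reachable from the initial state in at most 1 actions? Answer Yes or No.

No

1. drop(b,e)  →  {above(b), above(e), inpos(b), inpos(e), near(a), near(b), near(c), on(c), on(d), on(e)}
2. tag(a,e)  →  {above(b), above(e), inpos(a), inpos(b), inpos(e), near(a), near(b), near(c), on(c), on(d), on(e)}
3. drop(a,c)  →  {above(a), above(b), above(e), inpos(a), inpos(b), inpos(c), inpos(e), near(a), near(b), on(c), on(d), on(e)}
optimal plan length = 3; 3 > 1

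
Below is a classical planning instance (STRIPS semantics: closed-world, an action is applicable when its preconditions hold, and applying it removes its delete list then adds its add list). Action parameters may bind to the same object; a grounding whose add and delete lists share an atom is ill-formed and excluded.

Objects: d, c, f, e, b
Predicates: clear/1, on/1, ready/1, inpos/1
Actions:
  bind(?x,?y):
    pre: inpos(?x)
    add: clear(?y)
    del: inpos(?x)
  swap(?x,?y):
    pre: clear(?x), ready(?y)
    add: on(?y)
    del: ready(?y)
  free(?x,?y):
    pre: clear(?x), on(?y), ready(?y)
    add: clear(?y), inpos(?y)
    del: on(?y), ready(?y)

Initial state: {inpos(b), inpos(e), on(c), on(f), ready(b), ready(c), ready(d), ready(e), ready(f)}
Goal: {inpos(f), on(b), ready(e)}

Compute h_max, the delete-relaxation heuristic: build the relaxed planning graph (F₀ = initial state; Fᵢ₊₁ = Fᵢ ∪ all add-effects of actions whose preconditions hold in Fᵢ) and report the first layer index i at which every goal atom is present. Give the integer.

2

F0 = init (9 atoms)
F1 = F0 ∪ {clear(b), clear(c), clear(d), clear(e), clear(f)}  (14 atoms)
F2 = F1 ∪ {inpos(c), inpos(f), on(b), on(d), on(e)}  (19 atoms)
goal ⊆ F2  ⇒  h_max = 2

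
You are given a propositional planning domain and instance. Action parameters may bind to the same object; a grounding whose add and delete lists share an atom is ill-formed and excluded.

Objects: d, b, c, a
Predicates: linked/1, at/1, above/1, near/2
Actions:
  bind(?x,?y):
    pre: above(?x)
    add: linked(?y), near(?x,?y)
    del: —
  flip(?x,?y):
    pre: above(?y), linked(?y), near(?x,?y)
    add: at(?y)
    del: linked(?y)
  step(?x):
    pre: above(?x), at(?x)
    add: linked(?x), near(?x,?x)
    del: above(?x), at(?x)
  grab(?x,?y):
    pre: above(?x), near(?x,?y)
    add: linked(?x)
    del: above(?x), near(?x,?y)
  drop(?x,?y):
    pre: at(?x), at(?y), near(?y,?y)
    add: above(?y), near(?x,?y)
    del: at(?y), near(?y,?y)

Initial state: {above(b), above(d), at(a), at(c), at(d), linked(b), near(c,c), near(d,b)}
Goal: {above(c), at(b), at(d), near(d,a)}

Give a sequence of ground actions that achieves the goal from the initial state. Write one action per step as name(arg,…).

1. bind(d,a)  →  {above(b), above(d), at(a), at(c), at(d), linked(a), linked(b), near(c,c), near(d,a), near(d,b)}
2. flip(d,b)  →  {above(b), above(d), at(a), at(b), at(c), at(d), linked(a), near(c,c), near(d,a), near(d,b)}
3. drop(d,c)  →  {above(b), above(c), above(d), at(a), at(b), at(d), linked(a), near(d,a), near(d,b), near(d,c)}

bind(d,a); flip(d,b); drop(d,c)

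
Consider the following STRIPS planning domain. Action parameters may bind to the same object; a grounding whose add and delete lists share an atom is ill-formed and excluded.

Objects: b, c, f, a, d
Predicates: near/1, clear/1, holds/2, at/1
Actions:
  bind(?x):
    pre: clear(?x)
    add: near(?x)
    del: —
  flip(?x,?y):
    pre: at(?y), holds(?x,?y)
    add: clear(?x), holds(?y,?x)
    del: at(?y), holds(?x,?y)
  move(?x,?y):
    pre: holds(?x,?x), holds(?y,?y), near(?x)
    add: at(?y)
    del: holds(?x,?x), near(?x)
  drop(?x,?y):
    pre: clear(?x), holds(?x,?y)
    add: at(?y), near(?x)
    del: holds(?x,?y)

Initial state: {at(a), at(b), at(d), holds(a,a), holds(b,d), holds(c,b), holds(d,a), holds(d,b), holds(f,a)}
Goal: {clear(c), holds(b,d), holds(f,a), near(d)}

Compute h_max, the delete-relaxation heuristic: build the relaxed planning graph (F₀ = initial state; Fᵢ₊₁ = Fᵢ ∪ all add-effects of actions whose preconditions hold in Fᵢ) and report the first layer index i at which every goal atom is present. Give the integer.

2

F0 = init (9 atoms)
F1 = F0 ∪ {clear(b), clear(c), clear(d), clear(f), holds(a,d), holds(a,f), holds(b,c)}  (16 atoms)
F2 = F1 ∪ {at(c), clear(a), near(b), near(c), near(d), near(f)}  (22 atoms)
goal ⊆ F2  ⇒  h_max = 2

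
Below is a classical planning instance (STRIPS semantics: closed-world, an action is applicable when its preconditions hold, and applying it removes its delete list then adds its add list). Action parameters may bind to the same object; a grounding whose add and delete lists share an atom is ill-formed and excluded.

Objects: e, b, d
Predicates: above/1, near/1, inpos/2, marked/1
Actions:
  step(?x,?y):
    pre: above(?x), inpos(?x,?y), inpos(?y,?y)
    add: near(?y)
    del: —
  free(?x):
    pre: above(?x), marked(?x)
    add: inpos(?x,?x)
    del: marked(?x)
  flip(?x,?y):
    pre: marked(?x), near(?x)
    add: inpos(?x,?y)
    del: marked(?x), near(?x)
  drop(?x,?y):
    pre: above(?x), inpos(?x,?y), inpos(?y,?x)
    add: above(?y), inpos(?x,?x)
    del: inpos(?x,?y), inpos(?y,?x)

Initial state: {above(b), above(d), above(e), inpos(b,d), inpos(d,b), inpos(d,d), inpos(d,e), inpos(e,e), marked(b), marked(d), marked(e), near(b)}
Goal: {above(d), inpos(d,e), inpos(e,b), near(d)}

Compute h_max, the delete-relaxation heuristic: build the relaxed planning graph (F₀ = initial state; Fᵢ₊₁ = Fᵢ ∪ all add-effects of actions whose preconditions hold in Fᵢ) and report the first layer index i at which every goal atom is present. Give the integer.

2

F0 = init (12 atoms)
F1 = F0 ∪ {inpos(b,b), inpos(b,e), near(d), near(e)}  (16 atoms)
F2 = F1 ∪ {inpos(e,b), inpos(e,d)}  (18 atoms)
goal ⊆ F2  ⇒  h_max = 2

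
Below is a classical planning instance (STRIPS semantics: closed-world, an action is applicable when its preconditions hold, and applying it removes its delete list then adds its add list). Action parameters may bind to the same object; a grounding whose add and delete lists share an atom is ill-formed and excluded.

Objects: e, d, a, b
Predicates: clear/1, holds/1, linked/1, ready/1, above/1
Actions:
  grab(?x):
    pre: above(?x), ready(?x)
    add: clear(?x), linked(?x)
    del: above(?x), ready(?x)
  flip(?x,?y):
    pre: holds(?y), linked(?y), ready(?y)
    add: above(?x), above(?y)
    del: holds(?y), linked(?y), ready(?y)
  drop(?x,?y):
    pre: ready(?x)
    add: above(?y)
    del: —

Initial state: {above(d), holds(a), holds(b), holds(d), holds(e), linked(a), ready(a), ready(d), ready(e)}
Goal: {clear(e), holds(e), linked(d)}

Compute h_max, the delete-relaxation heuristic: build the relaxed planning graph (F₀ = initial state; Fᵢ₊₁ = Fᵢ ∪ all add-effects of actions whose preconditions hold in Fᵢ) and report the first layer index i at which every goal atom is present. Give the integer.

F0 = init (9 atoms)
F1 = F0 ∪ {above(a), above(b), above(e), clear(d), linked(d)}  (14 atoms)
F2 = F1 ∪ {clear(a), clear(e), linked(e)}  (17 atoms)
goal ⊆ F2  ⇒  h_max = 2

2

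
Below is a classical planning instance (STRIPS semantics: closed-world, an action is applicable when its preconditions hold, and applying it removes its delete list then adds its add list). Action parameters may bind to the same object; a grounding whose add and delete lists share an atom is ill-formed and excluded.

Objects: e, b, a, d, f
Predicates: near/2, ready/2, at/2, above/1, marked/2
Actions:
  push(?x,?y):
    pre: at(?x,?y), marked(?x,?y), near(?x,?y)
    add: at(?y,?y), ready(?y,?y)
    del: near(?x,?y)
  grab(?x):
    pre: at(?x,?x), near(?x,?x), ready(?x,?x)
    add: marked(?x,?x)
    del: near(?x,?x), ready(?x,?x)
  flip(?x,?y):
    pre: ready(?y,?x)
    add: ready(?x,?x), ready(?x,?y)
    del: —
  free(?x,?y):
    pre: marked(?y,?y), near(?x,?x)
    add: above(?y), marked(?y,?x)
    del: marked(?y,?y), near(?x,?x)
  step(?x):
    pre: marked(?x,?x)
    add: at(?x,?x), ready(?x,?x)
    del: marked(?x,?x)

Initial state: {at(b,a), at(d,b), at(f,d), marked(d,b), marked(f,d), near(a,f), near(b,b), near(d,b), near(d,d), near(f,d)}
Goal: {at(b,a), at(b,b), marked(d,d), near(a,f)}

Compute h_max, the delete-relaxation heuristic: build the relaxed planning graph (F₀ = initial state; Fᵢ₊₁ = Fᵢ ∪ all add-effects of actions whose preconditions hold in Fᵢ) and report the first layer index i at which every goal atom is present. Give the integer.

2

F0 = init (10 atoms)
F1 = F0 ∪ {at(b,b), at(d,d), ready(b,b), ready(d,d)}  (14 atoms)
F2 = F1 ∪ {marked(b,b), marked(d,d)}  (16 atoms)
goal ⊆ F2  ⇒  h_max = 2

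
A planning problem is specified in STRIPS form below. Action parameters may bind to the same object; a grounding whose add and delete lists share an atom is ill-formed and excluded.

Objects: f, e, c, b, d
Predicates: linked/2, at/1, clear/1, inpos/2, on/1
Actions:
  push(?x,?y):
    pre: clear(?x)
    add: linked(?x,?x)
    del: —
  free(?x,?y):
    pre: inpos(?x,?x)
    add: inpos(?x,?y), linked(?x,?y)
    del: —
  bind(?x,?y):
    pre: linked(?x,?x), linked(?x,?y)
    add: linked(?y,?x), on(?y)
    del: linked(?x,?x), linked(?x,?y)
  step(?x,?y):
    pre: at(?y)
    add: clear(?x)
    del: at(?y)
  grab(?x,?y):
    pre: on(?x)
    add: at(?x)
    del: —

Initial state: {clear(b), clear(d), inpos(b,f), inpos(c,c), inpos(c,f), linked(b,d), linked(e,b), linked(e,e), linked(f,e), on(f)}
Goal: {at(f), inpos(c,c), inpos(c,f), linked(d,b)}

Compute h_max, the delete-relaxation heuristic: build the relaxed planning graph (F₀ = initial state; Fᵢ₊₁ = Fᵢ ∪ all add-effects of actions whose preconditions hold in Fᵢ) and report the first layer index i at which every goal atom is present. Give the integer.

2

F0 = init (10 atoms)
F1 = F0 ∪ {at(f), inpos(c,b), inpos(c,d), inpos(c,e), linked(b,b), linked(b,e), linked(c,b), linked(c,c), linked(c,d), linked(c,e), linked(c,f), linked(d,d), on(b)}  (23 atoms)
F2 = F1 ∪ {at(b), clear(c), clear(e), clear(f), linked(b,c), linked(d,b), linked(d,c), linked(e,c), linked(f,c), on(d), on(e)}  (34 atoms)
goal ⊆ F2  ⇒  h_max = 2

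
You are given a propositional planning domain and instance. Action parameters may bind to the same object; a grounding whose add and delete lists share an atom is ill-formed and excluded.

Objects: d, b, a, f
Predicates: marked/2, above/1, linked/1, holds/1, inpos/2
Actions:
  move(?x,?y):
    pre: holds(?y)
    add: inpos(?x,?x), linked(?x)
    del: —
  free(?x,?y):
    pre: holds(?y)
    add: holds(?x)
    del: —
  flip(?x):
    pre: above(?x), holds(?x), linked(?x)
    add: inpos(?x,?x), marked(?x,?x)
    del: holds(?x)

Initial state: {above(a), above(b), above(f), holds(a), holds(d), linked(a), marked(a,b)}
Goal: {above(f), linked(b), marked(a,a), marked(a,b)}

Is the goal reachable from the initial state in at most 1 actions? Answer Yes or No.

No

1. move(b,d)  →  {above(a), above(b), above(f), holds(a), holds(d), inpos(b,b), linked(a), linked(b), marked(a,b)}
2. flip(a)  →  {above(a), above(b), above(f), holds(d), inpos(a,a), inpos(b,b), linked(a), linked(b), marked(a,a), marked(a,b)}
optimal plan length = 2; 2 > 1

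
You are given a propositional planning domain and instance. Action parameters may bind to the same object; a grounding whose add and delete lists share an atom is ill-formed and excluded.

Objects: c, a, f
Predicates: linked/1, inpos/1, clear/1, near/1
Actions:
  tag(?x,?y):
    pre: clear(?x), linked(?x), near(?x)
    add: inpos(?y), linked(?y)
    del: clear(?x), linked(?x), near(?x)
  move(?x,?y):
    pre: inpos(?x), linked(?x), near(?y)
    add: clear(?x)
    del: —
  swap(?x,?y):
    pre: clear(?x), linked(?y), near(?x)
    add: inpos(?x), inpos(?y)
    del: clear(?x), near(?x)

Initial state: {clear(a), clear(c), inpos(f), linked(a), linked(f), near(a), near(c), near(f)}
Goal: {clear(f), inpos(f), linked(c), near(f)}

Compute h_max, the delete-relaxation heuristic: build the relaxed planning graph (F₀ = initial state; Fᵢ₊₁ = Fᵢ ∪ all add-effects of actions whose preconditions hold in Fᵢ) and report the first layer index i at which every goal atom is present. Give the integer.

1

F0 = init (8 atoms)
F1 = F0 ∪ {clear(f), inpos(a), inpos(c), linked(c)}  (12 atoms)
goal ⊆ F1  ⇒  h_max = 1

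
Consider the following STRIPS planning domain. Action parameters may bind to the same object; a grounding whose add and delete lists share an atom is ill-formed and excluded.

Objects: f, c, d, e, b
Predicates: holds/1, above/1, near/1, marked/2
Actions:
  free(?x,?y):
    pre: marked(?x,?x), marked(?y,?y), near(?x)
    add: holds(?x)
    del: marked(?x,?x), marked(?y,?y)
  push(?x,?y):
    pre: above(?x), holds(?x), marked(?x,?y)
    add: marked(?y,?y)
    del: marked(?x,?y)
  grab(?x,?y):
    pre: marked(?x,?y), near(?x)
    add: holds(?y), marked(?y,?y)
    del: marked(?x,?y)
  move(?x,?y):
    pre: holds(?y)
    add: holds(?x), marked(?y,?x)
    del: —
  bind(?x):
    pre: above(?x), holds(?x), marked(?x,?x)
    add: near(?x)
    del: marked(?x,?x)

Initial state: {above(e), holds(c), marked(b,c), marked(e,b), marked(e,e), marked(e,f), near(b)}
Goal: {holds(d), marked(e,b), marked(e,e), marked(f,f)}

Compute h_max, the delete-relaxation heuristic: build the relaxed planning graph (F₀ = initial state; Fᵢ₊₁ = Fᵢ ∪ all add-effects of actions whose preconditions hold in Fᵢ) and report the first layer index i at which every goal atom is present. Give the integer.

F0 = init (7 atoms)
F1 = F0 ∪ {holds(b), holds(d), holds(e), holds(f), marked(c,b), marked(c,c), marked(c,d), marked(c,e), marked(c,f)}  (16 atoms)
F2 = F1 ∪ {marked(b,b), marked(b,d), marked(b,e), marked(b,f), marked(d,b), marked(d,c), marked(d,d), marked(d,e), marked(d,f), marked(e,c), marked(e,d), marked(f,b), marked(f,c), marked(f,d), marked(f,e), marked(f,f), near(e)}  (33 atoms)
goal ⊆ F2  ⇒  h_max = 2

2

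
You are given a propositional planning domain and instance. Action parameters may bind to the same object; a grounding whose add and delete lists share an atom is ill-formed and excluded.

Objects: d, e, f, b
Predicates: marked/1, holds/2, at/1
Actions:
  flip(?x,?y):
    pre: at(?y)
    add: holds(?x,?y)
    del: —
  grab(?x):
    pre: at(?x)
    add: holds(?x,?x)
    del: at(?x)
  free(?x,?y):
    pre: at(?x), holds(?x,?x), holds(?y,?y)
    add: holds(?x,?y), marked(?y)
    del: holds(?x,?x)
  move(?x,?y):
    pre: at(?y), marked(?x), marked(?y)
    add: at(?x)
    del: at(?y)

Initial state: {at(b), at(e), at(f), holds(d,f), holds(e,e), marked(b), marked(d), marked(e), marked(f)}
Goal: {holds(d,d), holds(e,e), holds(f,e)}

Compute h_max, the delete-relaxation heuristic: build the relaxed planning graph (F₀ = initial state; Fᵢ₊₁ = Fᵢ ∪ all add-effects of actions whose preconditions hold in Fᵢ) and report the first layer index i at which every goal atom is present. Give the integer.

F0 = init (9 atoms)
F1 = F0 ∪ {at(d), holds(b,b), holds(b,e), holds(b,f), holds(d,b), holds(d,e), holds(e,b), holds(e,f), holds(f,b), holds(f,e), holds(f,f)}  (20 atoms)
F2 = F1 ∪ {holds(b,d), holds(d,d), holds(e,d), holds(f,d)}  (24 atoms)
goal ⊆ F2  ⇒  h_max = 2

2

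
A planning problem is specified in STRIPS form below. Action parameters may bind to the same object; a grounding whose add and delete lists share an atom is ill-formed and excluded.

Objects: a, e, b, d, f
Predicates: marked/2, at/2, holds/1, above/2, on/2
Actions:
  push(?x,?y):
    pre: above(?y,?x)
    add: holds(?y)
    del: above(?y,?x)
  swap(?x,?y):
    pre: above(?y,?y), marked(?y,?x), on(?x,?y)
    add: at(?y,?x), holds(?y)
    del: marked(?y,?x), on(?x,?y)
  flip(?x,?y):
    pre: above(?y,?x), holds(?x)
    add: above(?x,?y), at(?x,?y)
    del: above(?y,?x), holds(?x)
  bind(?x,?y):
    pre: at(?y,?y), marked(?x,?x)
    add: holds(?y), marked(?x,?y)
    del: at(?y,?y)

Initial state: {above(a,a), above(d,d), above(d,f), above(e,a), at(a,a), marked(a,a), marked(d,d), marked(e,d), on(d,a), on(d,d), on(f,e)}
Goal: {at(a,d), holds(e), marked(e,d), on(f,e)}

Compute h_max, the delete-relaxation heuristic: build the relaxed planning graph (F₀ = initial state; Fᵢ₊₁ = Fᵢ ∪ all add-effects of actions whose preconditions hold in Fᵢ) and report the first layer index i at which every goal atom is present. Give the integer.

F0 = init (11 atoms)
F1 = F0 ∪ {at(d,d), holds(a), holds(d), holds(e), marked(d,a)}  (16 atoms)
F2 = F1 ∪ {above(a,e), at(a,e), marked(a,d)}  (19 atoms)
F3 = F2 ∪ {at(a,d), at(e,a)}  (21 atoms)
goal ⊆ F3  ⇒  h_max = 3

3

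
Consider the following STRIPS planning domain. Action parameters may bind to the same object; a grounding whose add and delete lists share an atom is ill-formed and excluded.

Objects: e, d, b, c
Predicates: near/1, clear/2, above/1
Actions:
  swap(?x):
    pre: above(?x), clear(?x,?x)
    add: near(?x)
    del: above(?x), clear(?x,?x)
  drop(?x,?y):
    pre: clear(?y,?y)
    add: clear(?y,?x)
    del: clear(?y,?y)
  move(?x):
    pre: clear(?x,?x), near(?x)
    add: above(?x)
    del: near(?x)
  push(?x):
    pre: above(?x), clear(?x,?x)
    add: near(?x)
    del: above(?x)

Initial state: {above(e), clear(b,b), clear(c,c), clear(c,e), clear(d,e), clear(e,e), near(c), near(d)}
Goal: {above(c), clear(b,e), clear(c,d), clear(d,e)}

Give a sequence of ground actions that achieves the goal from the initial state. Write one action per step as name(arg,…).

1. drop(e,b)  →  {above(e), clear(b,e), clear(c,c), clear(c,e), clear(d,e), clear(e,e), near(c), near(d)}
2. move(c)  →  {above(c), above(e), clear(b,e), clear(c,c), clear(c,e), clear(d,e), clear(e,e), near(d)}
3. drop(d,c)  →  {above(c), above(e), clear(b,e), clear(c,d), clear(c,e), clear(d,e), clear(e,e), near(d)}

drop(e,b); move(c); drop(d,c)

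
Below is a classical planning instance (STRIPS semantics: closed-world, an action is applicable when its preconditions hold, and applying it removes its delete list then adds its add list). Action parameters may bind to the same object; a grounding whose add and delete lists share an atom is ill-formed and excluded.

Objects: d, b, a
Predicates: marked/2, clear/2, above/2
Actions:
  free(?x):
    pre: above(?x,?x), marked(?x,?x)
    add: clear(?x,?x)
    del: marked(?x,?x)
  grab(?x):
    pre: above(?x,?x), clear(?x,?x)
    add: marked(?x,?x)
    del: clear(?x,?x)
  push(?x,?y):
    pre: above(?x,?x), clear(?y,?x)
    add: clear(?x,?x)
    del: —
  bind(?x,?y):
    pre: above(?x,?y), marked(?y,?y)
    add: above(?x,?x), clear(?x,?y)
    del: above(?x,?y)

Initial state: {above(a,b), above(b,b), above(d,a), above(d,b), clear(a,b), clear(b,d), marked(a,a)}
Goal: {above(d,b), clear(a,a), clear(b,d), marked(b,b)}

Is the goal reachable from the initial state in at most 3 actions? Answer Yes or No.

1. push(b,a)  →  {above(a,b), above(b,b), above(d,a), above(d,b), clear(a,b), clear(b,b), clear(b,d), marked(a,a)}
2. grab(b)  →  {above(a,b), above(b,b), above(d,a), above(d,b), clear(a,b), clear(b,d), marked(a,a), marked(b,b)}
3. bind(a,b)  →  {above(a,a), above(b,b), above(d,a), above(d,b), clear(a,b), clear(b,d), marked(a,a), marked(b,b)}
4. free(a)  →  {above(a,a), above(b,b), above(d,a), above(d,b), clear(a,a), clear(a,b), clear(b,d), marked(b,b)}
optimal plan length = 4; 4 > 3

No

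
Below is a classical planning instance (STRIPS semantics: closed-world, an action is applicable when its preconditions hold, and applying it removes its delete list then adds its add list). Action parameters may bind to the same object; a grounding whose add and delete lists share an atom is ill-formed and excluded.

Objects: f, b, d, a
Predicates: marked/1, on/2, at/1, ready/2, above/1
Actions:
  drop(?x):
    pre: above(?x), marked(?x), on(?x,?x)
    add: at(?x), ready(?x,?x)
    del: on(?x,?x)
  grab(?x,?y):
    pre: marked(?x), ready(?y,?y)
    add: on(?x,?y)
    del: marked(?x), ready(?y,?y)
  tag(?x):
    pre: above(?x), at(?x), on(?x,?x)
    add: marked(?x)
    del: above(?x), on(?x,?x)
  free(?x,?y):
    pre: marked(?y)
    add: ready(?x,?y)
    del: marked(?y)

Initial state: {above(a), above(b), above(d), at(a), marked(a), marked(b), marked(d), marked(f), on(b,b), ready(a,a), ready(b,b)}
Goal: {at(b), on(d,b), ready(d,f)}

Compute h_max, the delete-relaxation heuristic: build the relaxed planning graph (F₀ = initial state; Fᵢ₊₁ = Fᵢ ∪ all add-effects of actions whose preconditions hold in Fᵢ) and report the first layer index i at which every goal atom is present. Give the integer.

1

F0 = init (11 atoms)
F1 = F0 ∪ {at(b), on(a,a), on(a,b), on(b,a), on(d,a), on(d,b), on(f,a), on(f,b), ready(a,b), ready(a,d), ready(a,f), ready(b,a), ready(b,d), ready(b,f), ready(d,a), ready(d,b), ready(d,d), ready(d,f), ready(f,a), ready(f,b), ready(f,d), ready(f,f)}  (33 atoms)
goal ⊆ F1  ⇒  h_max = 1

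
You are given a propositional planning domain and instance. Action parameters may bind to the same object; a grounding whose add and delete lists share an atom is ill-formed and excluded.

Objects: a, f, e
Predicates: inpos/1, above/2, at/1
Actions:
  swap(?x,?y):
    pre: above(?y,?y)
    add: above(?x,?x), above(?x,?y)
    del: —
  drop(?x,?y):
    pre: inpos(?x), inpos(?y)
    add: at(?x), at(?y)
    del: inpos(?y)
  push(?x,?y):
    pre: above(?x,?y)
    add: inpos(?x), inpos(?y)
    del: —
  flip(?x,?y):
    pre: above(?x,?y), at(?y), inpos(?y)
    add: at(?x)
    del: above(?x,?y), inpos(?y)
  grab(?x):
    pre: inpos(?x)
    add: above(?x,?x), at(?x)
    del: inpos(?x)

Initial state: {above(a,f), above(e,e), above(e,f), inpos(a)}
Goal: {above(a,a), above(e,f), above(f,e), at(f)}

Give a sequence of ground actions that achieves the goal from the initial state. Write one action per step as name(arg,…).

1. swap(a,e)  →  {above(a,a), above(a,e), above(a,f), above(e,e), above(e,f), inpos(a)}
2. swap(f,e)  →  {above(a,a), above(a,e), above(a,f), above(e,e), above(e,f), above(f,e), above(f,f), inpos(a)}
3. push(a,f)  →  {above(a,a), above(a,e), above(a,f), above(e,e), above(e,f), above(f,e), above(f,f), inpos(a), inpos(f)}
4. drop(a,f)  →  {above(a,a), above(a,e), above(a,f), above(e,e), above(e,f), above(f,e), above(f,f), at(a), at(f), inpos(a)}

swap(a,e); swap(f,e); push(a,f); drop(a,f)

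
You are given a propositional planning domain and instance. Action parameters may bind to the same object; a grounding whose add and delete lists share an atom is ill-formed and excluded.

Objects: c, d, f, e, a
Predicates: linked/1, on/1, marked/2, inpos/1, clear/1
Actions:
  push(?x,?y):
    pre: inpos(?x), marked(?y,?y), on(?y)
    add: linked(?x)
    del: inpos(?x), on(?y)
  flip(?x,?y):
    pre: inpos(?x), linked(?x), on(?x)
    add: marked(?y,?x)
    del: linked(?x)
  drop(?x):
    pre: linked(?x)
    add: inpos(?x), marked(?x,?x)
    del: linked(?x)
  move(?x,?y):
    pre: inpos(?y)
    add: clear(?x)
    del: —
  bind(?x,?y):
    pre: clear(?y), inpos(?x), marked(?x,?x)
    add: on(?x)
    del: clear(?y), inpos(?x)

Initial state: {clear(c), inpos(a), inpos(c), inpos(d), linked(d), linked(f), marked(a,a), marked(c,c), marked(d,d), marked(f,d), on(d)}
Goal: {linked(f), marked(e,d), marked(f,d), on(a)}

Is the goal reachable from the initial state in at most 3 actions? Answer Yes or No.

Yes

1. flip(d,e)  →  {clear(c), inpos(a), inpos(c), inpos(d), linked(f), marked(a,a), marked(c,c), marked(d,d), marked(e,d), marked(f,d), on(d)}
2. bind(a,c)  →  {inpos(c), inpos(d), linked(f), marked(a,a), marked(c,c), marked(d,d), marked(e,d), marked(f,d), on(a), on(d)}
optimal plan length = 2; 2 ≤ 3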